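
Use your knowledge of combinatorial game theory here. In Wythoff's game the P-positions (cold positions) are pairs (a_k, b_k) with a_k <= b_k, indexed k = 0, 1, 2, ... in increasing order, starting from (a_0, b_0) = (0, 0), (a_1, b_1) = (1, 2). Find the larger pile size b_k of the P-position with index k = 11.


By Wythoff's theorem, a_k = floor(k * phi) and b_k = floor(k * phi^2) = a_k + k, where phi = (1 + sqrt(5))/2 is the golden ratio.
phi = (1 + sqrt(5))/2 = 1.618034
phi^2 = phi + 1 = 2.618034
k = 11
k * phi^2 = 11 * 2.618034 = 28.798374
b_11 = floor(k * phi^2) = 28 (check: a_11 + k = 17 + 11 = 28)

28


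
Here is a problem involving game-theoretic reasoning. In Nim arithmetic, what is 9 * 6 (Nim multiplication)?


Nim multiplication is bilinear over XOR: (u XOR v) * w = (u*w) XOR (v*w).
So we split each operand into its bit components and XOR the pairwise Nim products.
9 = 1 + 8 (as XOR of powers of 2).
6 = 2 + 4 (as XOR of powers of 2).
Using the standard Nim-product table on single bits:
  2*2 = 3,   2*4 = 8,   2*8 = 12,
  4*4 = 6,   4*8 = 11,  8*8 = 13,
and  1*x = x (identity), k*l = l*k (commutative).
Pairwise Nim products:
  1 * 2 = 2
  1 * 4 = 4
  8 * 2 = 12
  8 * 4 = 11
XOR them: 2 XOR 4 XOR 12 XOR 11 = 1.
Result: 9 * 6 = 1 (in Nim).

1


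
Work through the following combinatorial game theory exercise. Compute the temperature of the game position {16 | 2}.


The game is {16 | 2}, a switch {a | b} with numbers a > b.
Cooling {a | b} by t gives {a - t | b + t}, which stops being hot when a - t = b + t, i.e. at t = (a - b)/2. So the temperature of a switch is (a - b)/2.
Temperature = (Left option - Right option) / 2
= (16 - (2)) / 2
= 14 / 2
= 7

7


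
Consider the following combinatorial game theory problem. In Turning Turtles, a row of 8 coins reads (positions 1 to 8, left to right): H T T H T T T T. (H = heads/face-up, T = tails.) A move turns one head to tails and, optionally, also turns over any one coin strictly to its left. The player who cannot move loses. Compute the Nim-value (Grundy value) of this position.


Coins: H T T H T T T T
Key fact: a single head at position k behaves exactly like a Nim heap of size k (turning it to T and optionally flipping a coin at j < k corresponds to moving the heap from k to j, or to 0), and heads combine as a disjunctive sum (two heads at the same place would cancel, matching j XOR j = 0). So the Nim-value is the XOR of the 1-indexed positions of the heads.
Face-up positions (1-indexed): [1, 4]
XOR 0 with 1: 0 XOR 1 = 1
XOR 1 with 4: 1 XOR 4 = 5
Nim-value = 5

5


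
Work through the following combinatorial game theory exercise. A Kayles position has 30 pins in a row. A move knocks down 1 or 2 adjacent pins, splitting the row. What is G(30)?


Kayles: a move removes 1 or 2 adjacent pins from a contiguous row.
Removing pins from a row of k leaves two independent rows (a, b) with a + b = k - 1 (one pin) or a + b = k - 2 (two pins); an end removal gives a = 0.
By Sprague-Grundy, G(k) = mex{ G(a) XOR G(b) } over all these splits. G(0) = 0.
G(1): splits (0,0):0^0=0 -> mex({0}) = 1
G(2): splits (0,1):0^1=1 (0,0):0^0=0 -> mex({0, 1}) = 2
G(3): splits (0,2):0^2=2 (1,1):1^1=0 (0,1):0^1=1 -> mex({0, 1, 2}) = 3
G(4): splits (0,3):0^3=3 (1,2):1^2=3 (0,2):0^2=2 (1,1):1^1=0 -> mex({0, 2, 3}) = 1
G(5): splits (0,4):0^1=1 (1,3):1^3=2 (2,2):2^2=0 (0,3):0^3=3 (1,2):1^2=3 -> mex({0, 1, 2, 3}) = 4
G(6) = mex({0, 1, 2, 4}) = 3
G(7) = mex({0, 1, 3, 4, 5}) = 2
G(8) = mex({0, 2, 3, 5, 6}) = 1
G(9) = mex({0, 1, 2, 3, 6, 7}) = 4
G(10) = mex({0, 1, 3, 4, 5, 7}) = 2
G(11) = mex({0, 1, 2, 3, 4, 5}) = 6
G(12) = mex({0, 1, 2, 3, 5, 6, 7}) = 4
G(13) = mex({0, 2, 3, 4, 6, 7}) = 1
G(14) = mex({0, 1, 4, 5, 6, 7}) = 2
G(15) = mex({0, 1, 2, 3, 4, 5, 6}) = 7
G(16) = mex({0, 2, 3, 5, 6, 7}) = 1
G(17) = mex({0, 1, 2, 3, 5, 6, 7}) = 4
G(18) = mex({0, 1, 2, 4, 5, 6}) = 3
G(19) = mex({0, 1, 3, 4, 5, 7}) = 2
G(20) = mex({0, 2, 3, 4, 5, 6, 7}) = 1
G(21) = mex({0, 1, 2, 3, 5, 6, 7}) = 4
G(22) = mex({0, 1, 2, 3, 4, 5, 7}) = 6
G(23) = mex({0, 1, 2, 3, 4, 5, 6}) = 7
G(24) = mex({0, 1, 2, 3, 5, 6, 7}) = 4
G(25) = mex({0, 2, 3, 4, 6, 7}) = 1
G(26) = mex({0, 1, 3, 4, 5, 6, 7}) = 2
G(27) = mex({0, 1, 2, 3, 4, 5, 6, 7}) = 8
G(28) = mex({0, 1, 2, 3, 4, 6, 7, 8}) = 5
G(29) = mex({0, 1, 2, 3, 5, 6, 7, 8, 9}) = 4
G(30) = mex({0, 1, 2, 3, 4, 5, 6, 9, 10}) = 7
Therefore G(30) = 7.

7


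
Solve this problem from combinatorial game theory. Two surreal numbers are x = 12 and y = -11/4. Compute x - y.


x = 12, y = -11/4
Converting to common denominator: 4
x = 48/4, y = -11/4
x - y = 12 - -11/4 = 59/4

59/4


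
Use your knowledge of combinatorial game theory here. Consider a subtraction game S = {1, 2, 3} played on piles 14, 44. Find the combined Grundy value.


Subtraction set: {1, 2, 3}
For this subtraction set, G(n) = n mod 4 (period = max + 1 = 4).
Pile 1 (size 14): G(14) = 14 mod 4 = 2
Pile 2 (size 44): G(44) = 44 mod 4 = 0
Total Grundy value = XOR of all: 2 XOR 0 = 2

2


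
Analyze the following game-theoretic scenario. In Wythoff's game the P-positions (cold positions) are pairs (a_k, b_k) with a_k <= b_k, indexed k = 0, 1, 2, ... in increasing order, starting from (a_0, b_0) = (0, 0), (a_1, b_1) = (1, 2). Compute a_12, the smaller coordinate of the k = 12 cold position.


By Wythoff's theorem, a_k = floor(k * phi) and b_k = floor(k * phi^2) = a_k + k, where phi = (1 + sqrt(5))/2 is the golden ratio.
phi = (1 + sqrt(5))/2 = 1.618034
k = 12
k * phi = 12 * 1.618034 = 19.416408
a_12 = floor(k * phi) = 19

19


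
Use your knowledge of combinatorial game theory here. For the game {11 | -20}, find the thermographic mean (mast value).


Game = {11 | -20}, a switch {a | b} with numbers a > b.
Its thermograph has left wall a - t and right wall b + t, which meet at t = (a - b)/2, where both equal (a + b)/2. So the mast (mean value) is at (a + b)/2.
Mean = (11 + (-20))/2 = -9/2 = -9/2

-9/2


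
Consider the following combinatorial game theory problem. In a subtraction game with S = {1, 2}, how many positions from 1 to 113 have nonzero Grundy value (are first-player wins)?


Subtraction set S = {1, 2}, so G(n) = n mod 3.
G(n) = 0 when n is a multiple of 3.
Multiples of 3 in [1, 113]: 37
N-positions (nonzero Grundy) = 113 - 37 = 76

76


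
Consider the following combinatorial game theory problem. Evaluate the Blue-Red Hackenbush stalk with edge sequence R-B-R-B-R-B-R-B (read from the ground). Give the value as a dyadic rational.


Edges (from ground): R-B-R-B-R-B-R-B
By Berlekamp's sign-expansion rule, a Blue-Red Hackenbush stalk has the value of the surreal number whose sign sequence is the edge sequence with B -> + and R -> -.
Sign sequence: -+-+-+-+
Trace the sign expansion in the surreal number tree, starting from 0:
Edge 1: R (sign -) -> bounds (-inf, 0), value = -1
Edge 2: B (sign +) -> bounds (-1, 0), value = -1/2
Edge 3: R (sign -) -> bounds (-1, -1/2), value = -3/4
Edge 4: B (sign +) -> bounds (-3/4, -1/2), value = -5/8
Edge 5: R (sign -) -> bounds (-3/4, -5/8), value = -11/16
Edge 6: B (sign +) -> bounds (-11/16, -5/8), value = -21/32
Edge 7: R (sign -) -> bounds (-11/16, -21/32), value = -43/64
Edge 8: B (sign +) -> bounds (-43/64, -21/32), value = -85/128
Game value = -85/128

-85/128


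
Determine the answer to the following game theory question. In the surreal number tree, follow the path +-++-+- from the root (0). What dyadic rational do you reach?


Sign expansion: +-++-+-
Rule: track bounds (lo, hi), initially (-inf, +inf). On '+', the current value becomes lo and we move to the simplest number in (value, hi): value + 1 if hi = +inf, otherwise the midpoint (value + hi)/2. On '-', the current value becomes hi and we move to value - 1 if lo = -inf, otherwise the midpoint (lo + value)/2.
Start at 0.
Step 1: sign = +, move right. Bounds: (0, +inf). Value = 1
Step 2: sign = -, move left. Bounds: (0, 1). Value = 1/2
Step 3: sign = +, move right. Bounds: (1/2, 1). Value = 3/4
Step 4: sign = +, move right. Bounds: (3/4, 1). Value = 7/8
Step 5: sign = -, move left. Bounds: (3/4, 7/8). Value = 13/16
Step 6: sign = +, move right. Bounds: (13/16, 7/8). Value = 27/32
Step 7: sign = -, move left. Bounds: (13/16, 27/32). Value = 53/64
The surreal number with sign expansion +-++-+- is 53/64.

53/64


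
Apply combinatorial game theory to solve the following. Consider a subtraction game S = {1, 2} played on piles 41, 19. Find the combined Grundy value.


Subtraction set: {1, 2}
For this subtraction set, G(n) = n mod 3 (period = max + 1 = 3).
Pile 1 (size 41): G(41) = 41 mod 3 = 2
Pile 2 (size 19): G(19) = 19 mod 3 = 1
Total Grundy value = XOR of all: 2 XOR 1 = 3

3


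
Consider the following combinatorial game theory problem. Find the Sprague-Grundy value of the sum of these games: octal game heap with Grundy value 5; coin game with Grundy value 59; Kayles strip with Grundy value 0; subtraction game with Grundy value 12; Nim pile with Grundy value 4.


By the Sprague-Grundy theorem, the Grundy value of a sum of games is the XOR of individual Grundy values.
octal game heap: Grundy value = 5. Running XOR: 0 XOR 5 = 5
coin game: Grundy value = 59. Running XOR: 5 XOR 59 = 62
Kayles strip: Grundy value = 0. Running XOR: 62 XOR 0 = 62
subtraction game: Grundy value = 12. Running XOR: 62 XOR 12 = 50
Nim pile: Grundy value = 4. Running XOR: 50 XOR 4 = 54
The combined Grundy value is 54.

54


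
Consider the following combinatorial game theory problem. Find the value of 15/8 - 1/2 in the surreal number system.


x = 15/8, y = 1/2
Converting to common denominator: 8
x = 15/8, y = 4/8
x - y = 15/8 - 1/2 = 11/8

11/8


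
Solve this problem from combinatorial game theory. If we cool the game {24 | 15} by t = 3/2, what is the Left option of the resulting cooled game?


Original game: {24 | 15} (a switch {a | b} with a > b).
Cooling by t (for t below the temperature (a - b)/2 = 9/2) taxes each move by t: {a | b} cooled by t is {a - t | b + t}.
Cooling amount: t = 3/2
Cooled Left option: 24 - 3/2 = 45/2
Cooled Right option: 15 + 3/2 = 33/2
Cooled game: {45/2 | 33/2}
Left option = 45/2

45/2


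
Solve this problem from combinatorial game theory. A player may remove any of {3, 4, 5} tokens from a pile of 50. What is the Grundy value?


The subtraction set is S = {3, 4, 5}.
G(k) = mex{ G(k - s) : s in S, s <= k }. We compute iteratively: G(0) = 0.
G(1) = mex({}) = 0
G(2) = mex({}) = 0
G(3) = mex({0}) = 1
G(4) = mex({0}) = 1
G(5) = mex({0}) = 1
G(6) = mex({0, 1}) = 2
G(7) = mex({0, 1}) = 2
G(8) = mex({1}) = 0
G(9) = mex({1, 2}) = 0
G(10) = mex({1, 2}) = 0
G(11) = mex({0, 2}) = 1
G(12) = mex({0, 2}) = 1
Observe that G(8)..G(12) = 0, 0, 0, 1, 1 repeats G(0)..G(4) = 0, 0, 0, 1, 1.
For k >= max(S) = 5, G(k) is determined by the previous 5 values G(k-5)..G(k-1); a window of 5 consecutive values has recurred shifted by 8, so by induction G(k + 8) = G(k) for all k >= 0: the sequence is periodic from the start with period 8.
One period: G(0..7) = 0, 0, 0, 1, 1, 1, 2, 2.
50 mod 8 = 2, so G(50) = G(2) = 0.

0


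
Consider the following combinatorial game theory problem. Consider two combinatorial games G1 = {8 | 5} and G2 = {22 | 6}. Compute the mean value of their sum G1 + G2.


G1 = {8 | 5}, G2 = {22 | 6}
Each is a switch {a | b} with numbers a > b; its mean value is (a + b)/2, and mean value is additive over game sums: m(G1 + G2) = m(G1) + m(G2).
Mean of G1 = (8 + (5))/2 = 13/2 = 13/2
Mean of G2 = (22 + (6))/2 = 28/2 = 14
Mean of G1 + G2 = 13/2 + 14 = 41/2

41/2


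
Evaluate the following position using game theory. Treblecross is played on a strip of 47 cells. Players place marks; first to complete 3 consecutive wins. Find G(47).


Treblecross: place X on empty cells; 3-in-a-row wins.
Playing within two cells of an existing X lets the opponent win at once, so sensible play treats the cells i-2..i+2 around each X as dead. The player left with no safe cell loses, so this is a normal-play take-away game on strips of safe cells.
Placing X at cell i (0-indexed) of a strip of k safe cells leaves independent strips of sizes max(0, i-2) and max(0, k-i-3). Hence G(k) = mex{ G(max(0,i-2)) XOR G(max(0,k-i-3)) : 0 <= i < k }, with G(0) = 0.
G(1): splits (0,0):0^0=0 -> mex({0}) = 1
G(2): splits (0,0):0^0=0 -> mex({0}) = 1
G(3): splits (0,0):0^0=0 -> mex({0}) = 1
G(4): splits (0,1):0^1=1 (0,0):0^0=0 -> mex({0, 1}) = 2
G(5): splits (0,2):0^1=1 (0,1):0^1=1 (0,0):0^0=0 -> mex({0, 1}) = 2
G(6) = mex({1}) = 0
G(7) = mex({0, 1, 2}) = 3
G(8) = mex({0, 1, 2}) = 3
G(9) = mex({0, 2}) = 1
G(10) = mex({0, 2, 3}) = 1
G(11) = mex({0, 3}) = 1
G(12) = mex({1, 3}) = 0
G(13) = mex({0, 1, 2, 3}) = 4
G(14) = mex({0, 1, 2}) = 3
G(15) = mex({0, 1, 2}) = 3
G(16) = mex({0, 1, 2, 4}) = 3
G(17) = mex({0, 1, 3, 4}) = 2
G(18) = mex({0, 1, 3, 4}) = 2
G(19) = mex({0, 1, 3, 5}) = 2
G(20) = mex({0, 1, 2, 3, 5}) = 4
G(21) = mex({0, 1, 2, 3, 5}) = 4
G(22) = mex({1, 2, 6}) = 0
G(23) = mex({0, 1, 2, 3, 4, 6}) = 5
G(24) = mex({0, 1, 2, 3, 4}) = 5
G(25) = mex({0, 1, 3, 4, 7}) = 2
G(26) = mex({0, 1, 3, 4, 5, 7}) = 2
G(27) = mex({0, 1, 3, 5}) = 2
G(28) = mex({0, 1, 2, 5}) = 3
G(29) = mex({0, 1, 2, 4, 5, 6}) = 3
G(30) = mex({1, 2, 4, 6}) = 0
G(31) = mex({0, 1, 2, 3, 4, 6}) = 5
G(32) = mex({1, 2, 3, 4, 7}) = 0
G(33) = mex({0, 3, 7}) = 1
G(34) = mex({0, 2, 3, 5, 7}) = 1
G(35) = mex({0, 2, 3, 5, 6}) = 1
G(36) = mex({0, 1, 2, 5, 6}) = 3
G(37) = mex({0, 1, 2, 4, 5, 6}) = 3
G(38) = mex({0, 1, 2, 4}) = 3
G(39) = mex({0, 1, 2, 3, 4, 7}) = 5
G(40) = mex({0, 1, 2, 3, 4, 5, 7}) = 6
G(41) = mex({0, 1, 2, 3, 5, 7}) = 4
G(42) = mex({0, 1, 2, 3, 5, 6, 7}) = 4
G(43) = mex({0, 2, 3, 5, 6}) = 1
G(44) = mex({1, 2, 3, 4, 5, 6}) = 0
G(45) = mex({0, 1, 2, 3, 4, 6, 7}) = 5
G(46) = mex({0, 1, 2, 3, 4, 7}) = 5
G(47) = mex({0, 1, 2, 3, 4, 5, 7}) = 6
Therefore G(47) = 6.

6


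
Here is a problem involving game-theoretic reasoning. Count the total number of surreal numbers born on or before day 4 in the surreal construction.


Day 0: {|} = 0 is born. Count = 1.
Day n: the number of surreal numbers born by day n is 2^(n+1) - 1.
By day 0: 2^1 - 1 = 1
By day 1: 2^2 - 1 = 3
By day 2: 2^3 - 1 = 7
By day 3: 2^4 - 1 = 15
By day 4: 2^5 - 1 = 31
By day 4: 31 surreal numbers.

31


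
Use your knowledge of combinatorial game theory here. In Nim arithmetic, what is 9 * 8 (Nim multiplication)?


Nim multiplication is bilinear over XOR: (u XOR v) * w = (u*w) XOR (v*w).
So we split each operand into its bit components and XOR the pairwise Nim products.
9 = 1 + 8 (as XOR of powers of 2).
8 = 8 (as XOR of powers of 2).
Using the standard Nim-product table on single bits:
  2*2 = 3,   2*4 = 8,   2*8 = 12,
  4*4 = 6,   4*8 = 11,  8*8 = 13,
and  1*x = x (identity), k*l = l*k (commutative).
Pairwise Nim products:
  1 * 8 = 8
  8 * 8 = 13
XOR them: 8 XOR 13 = 5.
Result: 9 * 8 = 5 (in Nim).

5


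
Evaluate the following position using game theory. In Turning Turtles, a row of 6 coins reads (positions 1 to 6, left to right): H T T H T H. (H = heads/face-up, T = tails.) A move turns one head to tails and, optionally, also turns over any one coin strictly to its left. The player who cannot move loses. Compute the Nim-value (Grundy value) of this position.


Coins: H T T H T H
Key fact: a single head at position k behaves exactly like a Nim heap of size k (turning it to T and optionally flipping a coin at j < k corresponds to moving the heap from k to j, or to 0), and heads combine as a disjunctive sum (two heads at the same place would cancel, matching j XOR j = 0). So the Nim-value is the XOR of the 1-indexed positions of the heads.
Face-up positions (1-indexed): [1, 4, 6]
XOR 0 with 1: 0 XOR 1 = 1
XOR 1 with 4: 1 XOR 4 = 5
XOR 5 with 6: 5 XOR 6 = 3
Nim-value = 3

3


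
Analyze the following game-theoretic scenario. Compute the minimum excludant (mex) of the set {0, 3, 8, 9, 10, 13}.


Set = {0, 3, 8, 9, 10, 13}
0 is in the set.
1 is NOT in the set. This is the mex.
mex = 1

1


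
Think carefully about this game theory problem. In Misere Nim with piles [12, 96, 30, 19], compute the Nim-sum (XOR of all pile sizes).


We need the XOR (exclusive or) of all pile sizes.
After XOR-ing pile 1 (size 12): 0 XOR 12 = 12
After XOR-ing pile 2 (size 96): 12 XOR 96 = 108
After XOR-ing pile 3 (size 30): 108 XOR 30 = 114
After XOR-ing pile 4 (size 19): 114 XOR 19 = 97
The Nim-value of this position is 97.

97


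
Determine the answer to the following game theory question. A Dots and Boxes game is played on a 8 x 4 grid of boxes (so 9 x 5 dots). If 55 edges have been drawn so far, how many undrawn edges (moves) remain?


Grid: 8 x 4 boxes, i.e. 9 rows and 5 columns of dots.
Horizontal edges: (rows + 1) * cols = 9 * 4 = 36
Vertical edges: rows * (cols + 1) = 8 * 5 = 40
Total edges: 36 + 40 = 76
Edges drawn: 55
Remaining: 76 - 55 = 21

21


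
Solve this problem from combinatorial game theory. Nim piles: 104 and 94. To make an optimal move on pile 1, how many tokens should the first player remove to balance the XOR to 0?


Piles: 104 and 94
Current XOR: 104 XOR 94 = 54 (non-zero, so this is an N-position).
To make the XOR zero, we need to find a move that balances the piles.
For pile 1 (size 104): target = 104 XOR 54 = 94
We reduce pile 1 from 104 to 94.
Tokens removed: 104 - 94 = 10
Verification: 94 XOR 94 = 0

10


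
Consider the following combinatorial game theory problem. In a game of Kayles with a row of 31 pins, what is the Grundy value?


Kayles: a move removes 1 or 2 adjacent pins from a contiguous row.
Removing pins from a row of k leaves two independent rows (a, b) with a + b = k - 1 (one pin) or a + b = k - 2 (two pins); an end removal gives a = 0.
By Sprague-Grundy, G(k) = mex{ G(a) XOR G(b) } over all these splits. G(0) = 0.
G(1): splits (0,0):0^0=0 -> mex({0}) = 1
G(2): splits (0,1):0^1=1 (0,0):0^0=0 -> mex({0, 1}) = 2
G(3): splits (0,2):0^2=2 (1,1):1^1=0 (0,1):0^1=1 -> mex({0, 1, 2}) = 3
G(4): splits (0,3):0^3=3 (1,2):1^2=3 (0,2):0^2=2 (1,1):1^1=0 -> mex({0, 2, 3}) = 1
G(5): splits (0,4):0^1=1 (1,3):1^3=2 (2,2):2^2=0 (0,3):0^3=3 (1,2):1^2=3 -> mex({0, 1, 2, 3}) = 4
G(6) = mex({0, 1, 2, 4}) = 3
G(7) = mex({0, 1, 3, 4, 5}) = 2
G(8) = mex({0, 2, 3, 5, 6}) = 1
G(9) = mex({0, 1, 2, 3, 6, 7}) = 4
G(10) = mex({0, 1, 3, 4, 5, 7}) = 2
G(11) = mex({0, 1, 2, 3, 4, 5}) = 6
G(12) = mex({0, 1, 2, 3, 5, 6, 7}) = 4
G(13) = mex({0, 2, 3, 4, 6, 7}) = 1
G(14) = mex({0, 1, 4, 5, 6, 7}) = 2
G(15) = mex({0, 1, 2, 3, 4, 5, 6}) = 7
G(16) = mex({0, 2, 3, 5, 6, 7}) = 1
G(17) = mex({0, 1, 2, 3, 5, 6, 7}) = 4
G(18) = mex({0, 1, 2, 4, 5, 6}) = 3
G(19) = mex({0, 1, 3, 4, 5, 7}) = 2
G(20) = mex({0, 2, 3, 4, 5, 6, 7}) = 1
G(21) = mex({0, 1, 2, 3, 5, 6, 7}) = 4
G(22) = mex({0, 1, 2, 3, 4, 5, 7}) = 6
G(23) = mex({0, 1, 2, 3, 4, 5, 6}) = 7
G(24) = mex({0, 1, 2, 3, 5, 6, 7}) = 4
G(25) = mex({0, 2, 3, 4, 6, 7}) = 1
G(26) = mex({0, 1, 3, 4, 5, 6, 7}) = 2
G(27) = mex({0, 1, 2, 3, 4, 5, 6, 7}) = 8
G(28) = mex({0, 1, 2, 3, 4, 6, 7, 8}) = 5
G(29) = mex({0, 1, 2, 3, 5, 6, 7, 8, 9}) = 4
G(30) = mex({0, 1, 2, 3, 4, 5, 6, 9, 10}) = 7
G(31) = mex({0, 1, 3, 4, 5, 7, 10, 11}) = 2
Therefore G(31) = 2.

2


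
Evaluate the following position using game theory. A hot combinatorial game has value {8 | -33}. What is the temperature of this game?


The game is {8 | -33}, a switch {a | b} with numbers a > b.
Cooling {a | b} by t gives {a - t | b + t}, which stops being hot when a - t = b + t, i.e. at t = (a - b)/2. So the temperature of a switch is (a - b)/2.
Temperature = (Left option - Right option) / 2
= (8 - (-33)) / 2
= 41 / 2
= 41/2

41/2


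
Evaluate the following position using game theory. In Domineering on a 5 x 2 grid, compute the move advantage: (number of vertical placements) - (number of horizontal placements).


Board is 5 x 2 (rows x cols).
Left (vertical) placements: (rows-1) * cols = 4 * 2 = 8
Right (horizontal) placements: rows * (cols-1) = 5 * 1 = 5
Advantage = Left - Right = 8 - 5 = 3

3


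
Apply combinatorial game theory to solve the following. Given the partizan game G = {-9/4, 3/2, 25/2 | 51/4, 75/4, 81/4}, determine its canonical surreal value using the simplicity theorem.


Left options: {-9/4, 3/2, 25/2}, max = 25/2
Right options: {51/4, 75/4, 81/4}, min = 51/4
All options are numbers and max(Left) < min(Right), so by the simplicity theorem the value is the simplest (earliest-born) number strictly between 25/2 and 51/4.
No integer lies strictly between 25/2 and 51/4, so the value is the dyadic rational m/2^k in the interval with the smallest k (then m odd); search k = 1, 2, ...:
Denominator 2: no odd multiple of 1/2 lies strictly between 25/2 and 51/4.
Denominator 4: no odd multiple of 1/4 lies strictly between 25/2 and 51/4.
Denominator 8: 101/8 lies strictly between 25/2 and 51/4 -- found.
The simplest number in the interval is 101/8.
Game value = 101/8

101/8


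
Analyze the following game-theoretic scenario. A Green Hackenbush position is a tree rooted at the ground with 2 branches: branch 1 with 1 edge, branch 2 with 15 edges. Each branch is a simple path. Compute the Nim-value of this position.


The tree has 2 branches from the ground vertex.
In Green Hackenbush, the Nim-value of a simple path of length k is k.
Branch 1: length 1, Nim-value = 1
Branch 2: length 15, Nim-value = 15
Total Nim-value = XOR of all branch values:
0 XOR 1 = 1
1 XOR 15 = 14
Nim-value of the tree = 14

14


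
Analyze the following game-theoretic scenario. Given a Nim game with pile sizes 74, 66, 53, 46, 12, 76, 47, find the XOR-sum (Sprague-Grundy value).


We need the XOR (exclusive or) of all pile sizes.
After XOR-ing pile 1 (size 74): 0 XOR 74 = 74
After XOR-ing pile 2 (size 66): 74 XOR 66 = 8
After XOR-ing pile 3 (size 53): 8 XOR 53 = 61
After XOR-ing pile 4 (size 46): 61 XOR 46 = 19
After XOR-ing pile 5 (size 12): 19 XOR 12 = 31
After XOR-ing pile 6 (size 76): 31 XOR 76 = 83
After XOR-ing pile 7 (size 47): 83 XOR 47 = 124
The Nim-value of this position is 124.

124


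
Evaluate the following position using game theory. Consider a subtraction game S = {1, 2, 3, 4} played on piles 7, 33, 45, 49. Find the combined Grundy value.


Subtraction set: {1, 2, 3, 4}
For this subtraction set, G(n) = n mod 5 (period = max + 1 = 5).
Pile 1 (size 7): G(7) = 7 mod 5 = 2
Pile 2 (size 33): G(33) = 33 mod 5 = 3
Pile 3 (size 45): G(45) = 45 mod 5 = 0
Pile 4 (size 49): G(49) = 49 mod 5 = 4
Total Grundy value = XOR of all: 2 XOR 3 XOR 0 XOR 4 = 5

5


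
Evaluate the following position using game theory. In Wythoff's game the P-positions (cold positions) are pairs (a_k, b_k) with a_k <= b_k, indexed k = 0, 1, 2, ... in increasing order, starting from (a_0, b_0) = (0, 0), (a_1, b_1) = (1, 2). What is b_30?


By Wythoff's theorem, a_k = floor(k * phi) and b_k = floor(k * phi^2) = a_k + k, where phi = (1 + sqrt(5))/2 is the golden ratio.
phi = (1 + sqrt(5))/2 = 1.618034
phi^2 = phi + 1 = 2.618034
k = 30
k * phi^2 = 30 * 2.618034 = 78.541020
b_30 = floor(k * phi^2) = 78 (check: a_30 + k = 48 + 30 = 78)

78


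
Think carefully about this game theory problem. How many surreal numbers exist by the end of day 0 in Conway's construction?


Day 0: {|} = 0 is born. Count = 1.
Day n: the number of surreal numbers born by day n is 2^(n+1) - 1.
By day 0: 2^1 - 1 = 1
By day 0: 1 surreal numbers.

1


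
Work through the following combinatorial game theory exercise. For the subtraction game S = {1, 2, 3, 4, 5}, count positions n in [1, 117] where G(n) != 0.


Subtraction set S = {1, 2, 3, 4, 5}, so G(n) = n mod 6.
G(n) = 0 when n is a multiple of 6.
Multiples of 6 in [1, 117]: 19
N-positions (nonzero Grundy) = 117 - 19 = 98

98


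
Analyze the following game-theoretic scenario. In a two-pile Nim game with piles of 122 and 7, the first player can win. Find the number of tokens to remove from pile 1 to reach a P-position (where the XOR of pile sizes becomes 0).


Piles: 122 and 7
Current XOR: 122 XOR 7 = 125 (non-zero, so this is an N-position).
To make the XOR zero, we need to find a move that balances the piles.
For pile 1 (size 122): target = 122 XOR 125 = 7
We reduce pile 1 from 122 to 7.
Tokens removed: 122 - 7 = 115
Verification: 7 XOR 7 = 0

115


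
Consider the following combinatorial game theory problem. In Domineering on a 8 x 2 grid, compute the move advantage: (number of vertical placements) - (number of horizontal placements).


Board is 8 x 2 (rows x cols).
Left (vertical) placements: (rows-1) * cols = 7 * 2 = 14
Right (horizontal) placements: rows * (cols-1) = 8 * 1 = 8
Advantage = Left - Right = 14 - 8 = 6

6


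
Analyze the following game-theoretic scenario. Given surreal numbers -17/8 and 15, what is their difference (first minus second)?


x = -17/8, y = 15
Converting to common denominator: 8
x = -17/8, y = 120/8
x - y = -17/8 - 15 = -137/8

-137/8


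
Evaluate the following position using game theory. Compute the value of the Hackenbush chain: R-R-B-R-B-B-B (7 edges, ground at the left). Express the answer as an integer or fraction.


Edges (from ground): R-R-B-R-B-B-B
By Berlekamp's sign-expansion rule, a Blue-Red Hackenbush stalk has the value of the surreal number whose sign sequence is the edge sequence with B -> + and R -> -.
Sign sequence: --+-+++
Trace the sign expansion in the surreal number tree, starting from 0:
Edge 1: R (sign -) -> bounds (-inf, 0), value = -1
Edge 2: R (sign -) -> bounds (-inf, -1), value = -2
Edge 3: B (sign +) -> bounds (-2, -1), value = -3/2
Edge 4: R (sign -) -> bounds (-2, -3/2), value = -7/4
Edge 5: B (sign +) -> bounds (-7/4, -3/2), value = -13/8
Edge 6: B (sign +) -> bounds (-13/8, -3/2), value = -25/16
Edge 7: B (sign +) -> bounds (-25/16, -3/2), value = -49/32
Game value = -49/32

-49/32


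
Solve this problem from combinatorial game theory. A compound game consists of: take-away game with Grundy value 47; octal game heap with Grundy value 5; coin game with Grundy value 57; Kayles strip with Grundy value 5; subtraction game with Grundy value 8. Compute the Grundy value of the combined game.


By the Sprague-Grundy theorem, the Grundy value of a sum of games is the XOR of individual Grundy values.
take-away game: Grundy value = 47. Running XOR: 0 XOR 47 = 47
octal game heap: Grundy value = 5. Running XOR: 47 XOR 5 = 42
coin game: Grundy value = 57. Running XOR: 42 XOR 57 = 19
Kayles strip: Grundy value = 5. Running XOR: 19 XOR 5 = 22
subtraction game: Grundy value = 8. Running XOR: 22 XOR 8 = 30
The combined Grundy value is 30.

30


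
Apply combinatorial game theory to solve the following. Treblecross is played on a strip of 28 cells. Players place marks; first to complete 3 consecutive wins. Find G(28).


Treblecross: place X on empty cells; 3-in-a-row wins.
Playing within two cells of an existing X lets the opponent win at once, so sensible play treats the cells i-2..i+2 around each X as dead. The player left with no safe cell loses, so this is a normal-play take-away game on strips of safe cells.
Placing X at cell i (0-indexed) of a strip of k safe cells leaves independent strips of sizes max(0, i-2) and max(0, k-i-3). Hence G(k) = mex{ G(max(0,i-2)) XOR G(max(0,k-i-3)) : 0 <= i < k }, with G(0) = 0.
G(1): splits (0,0):0^0=0 -> mex({0}) = 1
G(2): splits (0,0):0^0=0 -> mex({0}) = 1
G(3): splits (0,0):0^0=0 -> mex({0}) = 1
G(4): splits (0,1):0^1=1 (0,0):0^0=0 -> mex({0, 1}) = 2
G(5): splits (0,2):0^1=1 (0,1):0^1=1 (0,0):0^0=0 -> mex({0, 1}) = 2
G(6) = mex({1}) = 0
G(7) = mex({0, 1, 2}) = 3
G(8) = mex({0, 1, 2}) = 3
G(9) = mex({0, 2}) = 1
G(10) = mex({0, 2, 3}) = 1
G(11) = mex({0, 3}) = 1
G(12) = mex({1, 3}) = 0
G(13) = mex({0, 1, 2, 3}) = 4
G(14) = mex({0, 1, 2}) = 3
G(15) = mex({0, 1, 2}) = 3
G(16) = mex({0, 1, 2, 4}) = 3
G(17) = mex({0, 1, 3, 4}) = 2
G(18) = mex({0, 1, 3, 4}) = 2
G(19) = mex({0, 1, 3, 5}) = 2
G(20) = mex({0, 1, 2, 3, 5}) = 4
G(21) = mex({0, 1, 2, 3, 5}) = 4
G(22) = mex({1, 2, 6}) = 0
G(23) = mex({0, 1, 2, 3, 4, 6}) = 5
G(24) = mex({0, 1, 2, 3, 4}) = 5
G(25) = mex({0, 1, 3, 4, 7}) = 2
G(26) = mex({0, 1, 3, 4, 5, 7}) = 2
G(27) = mex({0, 1, 3, 5}) = 2
G(28) = mex({0, 1, 2, 5}) = 3
Therefore G(28) = 3.

3


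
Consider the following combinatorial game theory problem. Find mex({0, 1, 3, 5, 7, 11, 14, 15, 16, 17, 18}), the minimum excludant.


Set = {0, 1, 3, 5, 7, 11, 14, 15, 16, 17, 18}
0 is in the set.
1 is in the set.
2 is NOT in the set. This is the mex.
mex = 2

2


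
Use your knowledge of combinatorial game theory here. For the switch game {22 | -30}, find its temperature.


The game is {22 | -30}, a switch {a | b} with numbers a > b.
Cooling {a | b} by t gives {a - t | b + t}, which stops being hot when a - t = b + t, i.e. at t = (a - b)/2. So the temperature of a switch is (a - b)/2.
Temperature = (Left option - Right option) / 2
= (22 - (-30)) / 2
= 52 / 2
= 26

26


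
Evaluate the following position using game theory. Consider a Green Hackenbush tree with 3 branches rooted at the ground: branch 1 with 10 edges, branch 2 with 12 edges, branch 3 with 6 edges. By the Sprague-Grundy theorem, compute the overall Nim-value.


The tree has 3 branches from the ground vertex.
In Green Hackenbush, the Nim-value of a simple path of length k is k.
Branch 1: length 10, Nim-value = 10
Branch 2: length 12, Nim-value = 12
Branch 3: length 6, Nim-value = 6
Total Nim-value = XOR of all branch values:
0 XOR 10 = 10
10 XOR 12 = 6
6 XOR 6 = 0
Nim-value of the tree = 0

0


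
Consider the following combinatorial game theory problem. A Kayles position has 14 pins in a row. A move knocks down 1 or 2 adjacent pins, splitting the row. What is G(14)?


Kayles: a move removes 1 or 2 adjacent pins from a contiguous row.
Removing pins from a row of k leaves two independent rows (a, b) with a + b = k - 1 (one pin) or a + b = k - 2 (two pins); an end removal gives a = 0.
By Sprague-Grundy, G(k) = mex{ G(a) XOR G(b) } over all these splits. G(0) = 0.
G(1): splits (0,0):0^0=0 -> mex({0}) = 1
G(2): splits (0,1):0^1=1 (0,0):0^0=0 -> mex({0, 1}) = 2
G(3): splits (0,2):0^2=2 (1,1):1^1=0 (0,1):0^1=1 -> mex({0, 1, 2}) = 3
G(4): splits (0,3):0^3=3 (1,2):1^2=3 (0,2):0^2=2 (1,1):1^1=0 -> mex({0, 2, 3}) = 1
G(5): splits (0,4):0^1=1 (1,3):1^3=2 (2,2):2^2=0 (0,3):0^3=3 (1,2):1^2=3 -> mex({0, 1, 2, 3}) = 4
G(6) = mex({0, 1, 2, 4}) = 3
G(7) = mex({0, 1, 3, 4, 5}) = 2
G(8) = mex({0, 2, 3, 5, 6}) = 1
G(9) = mex({0, 1, 2, 3, 6, 7}) = 4
G(10) = mex({0, 1, 3, 4, 5, 7}) = 2
G(11) = mex({0, 1, 2, 3, 4, 5}) = 6
G(12) = mex({0, 1, 2, 3, 5, 6, 7}) = 4
G(13) = mex({0, 2, 3, 4, 6, 7}) = 1
G(14) = mex({0, 1, 4, 5, 6, 7}) = 2
Therefore G(14) = 2.

2


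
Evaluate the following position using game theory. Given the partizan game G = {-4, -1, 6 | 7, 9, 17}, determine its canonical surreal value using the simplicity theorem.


Left options: {-4, -1, 6}, max = 6
Right options: {7, 9, 17}, min = 7
All options are numbers and max(Left) < min(Right), so by the simplicity theorem the value is the simplest (earliest-born) number strictly between 6 and 7.
No integer lies strictly between 6 and 7, so the value is the dyadic rational m/2^k in the interval with the smallest k (then m odd); search k = 1, 2, ...:
Denominator 2: 13/2 lies strictly between 6 and 7 -- found.
The simplest number in the interval is 13/2.
Game value = 13/2

13/2


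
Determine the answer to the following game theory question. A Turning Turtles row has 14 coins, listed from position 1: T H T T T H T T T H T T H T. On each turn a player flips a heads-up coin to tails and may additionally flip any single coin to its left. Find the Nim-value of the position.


Coins: T H T T T H T T T H T T H T
Key fact: a single head at position k behaves exactly like a Nim heap of size k (turning it to T and optionally flipping a coin at j < k corresponds to moving the heap from k to j, or to 0), and heads combine as a disjunctive sum (two heads at the same place would cancel, matching j XOR j = 0). So the Nim-value is the XOR of the 1-indexed positions of the heads.
Face-up positions (1-indexed): [2, 6, 10, 13]
XOR 0 with 2: 0 XOR 2 = 2
XOR 2 with 6: 2 XOR 6 = 4
XOR 4 with 10: 4 XOR 10 = 14
XOR 14 with 13: 14 XOR 13 = 3
Nim-value = 3

3


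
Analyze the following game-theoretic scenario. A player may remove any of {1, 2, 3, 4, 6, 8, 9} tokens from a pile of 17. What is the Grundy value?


The subtraction set is S = {1, 2, 3, 4, 6, 8, 9}.
G(k) = mex{ G(k - s) : s in S, s <= k }. We compute iteratively: G(0) = 0.
G(1) = mex({0}) = 1
G(2) = mex({0, 1}) = 2
G(3) = mex({0, 1, 2}) = 3
G(4) = mex({0, 1, 2, 3}) = 4
G(5) = mex({1, 2, 3, 4}) = 0
G(6) = mex({0, 2, 3, 4}) = 1
G(7) = mex({0, 1, 3, 4}) = 2
G(8) = mex({0, 1, 2, 4}) = 3
G(9) = mex({0, 1, 2, 3}) = 4
G(10) = mex({1, 2, 3, 4}) = 0
G(11) = mex({0, 2, 3, 4}) = 1
G(12) = mex({0, 1, 3, 4}) = 2
G(13) = mex({0, 1, 2, 4}) = 3
Observe that G(5)..G(13) = 0, 1, 2, 3, 4, 0, 1, 2, 3 repeats G(0)..G(8) = 0, 1, 2, 3, 4, 0, 1, 2, 3.
For k >= max(S) = 9, G(k) is determined by the previous 9 values G(k-9)..G(k-1); a window of 9 consecutive values has recurred shifted by 5, so by induction G(k + 5) = G(k) for all k >= 0: the sequence is periodic from the start with period 5.
One period: G(0..4) = 0, 1, 2, 3, 4.
17 mod 5 = 2, so G(17) = G(2) = 2.

2


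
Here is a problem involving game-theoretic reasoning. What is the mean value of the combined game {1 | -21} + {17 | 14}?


G1 = {1 | -21}, G2 = {17 | 14}
Each is a switch {a | b} with numbers a > b; its mean value is (a + b)/2, and mean value is additive over game sums: m(G1 + G2) = m(G1) + m(G2).
Mean of G1 = (1 + (-21))/2 = -20/2 = -10
Mean of G2 = (17 + (14))/2 = 31/2 = 31/2
Mean of G1 + G2 = -10 + 31/2 = 11/2

11/2


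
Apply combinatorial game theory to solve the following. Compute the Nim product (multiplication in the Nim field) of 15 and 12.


Nim multiplication is bilinear over XOR: (u XOR v) * w = (u*w) XOR (v*w).
So we split each operand into its bit components and XOR the pairwise Nim products.
15 = 1 + 2 + 4 + 8 (as XOR of powers of 2).
12 = 4 + 8 (as XOR of powers of 2).
Using the standard Nim-product table on single bits:
  2*2 = 3,   2*4 = 8,   2*8 = 12,
  4*4 = 6,   4*8 = 11,  8*8 = 13,
and  1*x = x (identity), k*l = l*k (commutative).
Pairwise Nim products:
  1 * 4 = 4
  1 * 8 = 8
  2 * 4 = 8
  2 * 8 = 12
  4 * 4 = 6
  4 * 8 = 11
  8 * 4 = 11
  8 * 8 = 13
XOR them: 4 XOR 8 XOR 8 XOR 12 XOR 6 XOR 11 XOR 11 XOR 13 = 3.
Result: 15 * 12 = 3 (in Nim).

3


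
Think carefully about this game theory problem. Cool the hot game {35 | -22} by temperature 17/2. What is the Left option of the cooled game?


Original game: {35 | -22} (a switch {a | b} with a > b).
Cooling by t (for t below the temperature (a - b)/2 = 57/2) taxes each move by t: {a | b} cooled by t is {a - t | b + t}.
Cooling amount: t = 17/2
Cooled Left option: 35 - 17/2 = 53/2
Cooled Right option: -22 + 17/2 = -27/2
Cooled game: {53/2 | -27/2}
Left option = 53/2

53/2


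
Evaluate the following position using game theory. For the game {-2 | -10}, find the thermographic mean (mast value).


Game = {-2 | -10}, a switch {a | b} with numbers a > b.
Its thermograph has left wall a - t and right wall b + t, which meet at t = (a - b)/2, where both equal (a + b)/2. So the mast (mean value) is at (a + b)/2.
Mean = (-2 + (-10))/2 = -12/2 = -6

-6


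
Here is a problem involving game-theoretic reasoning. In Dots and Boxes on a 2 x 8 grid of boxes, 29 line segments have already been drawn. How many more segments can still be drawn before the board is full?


Grid: 2 x 8 boxes, i.e. 3 rows and 9 columns of dots.
Horizontal edges: (rows + 1) * cols = 3 * 8 = 24
Vertical edges: rows * (cols + 1) = 2 * 9 = 18
Total edges: 24 + 18 = 42
Edges drawn: 29
Remaining: 42 - 29 = 13

13


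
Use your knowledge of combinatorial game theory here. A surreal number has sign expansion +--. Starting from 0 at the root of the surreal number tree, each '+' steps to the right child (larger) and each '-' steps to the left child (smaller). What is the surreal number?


Sign expansion: +--
Rule: track bounds (lo, hi), initially (-inf, +inf). On '+', the current value becomes lo and we move to the simplest number in (value, hi): value + 1 if hi = +inf, otherwise the midpoint (value + hi)/2. On '-', the current value becomes hi and we move to value - 1 if lo = -inf, otherwise the midpoint (lo + value)/2.
Start at 0.
Step 1: sign = +, move right. Bounds: (0, +inf). Value = 1
Step 2: sign = -, move left. Bounds: (0, 1). Value = 1/2
Step 3: sign = -, move left. Bounds: (0, 1/2). Value = 1/4
The surreal number with sign expansion +-- is 1/4.

1/4


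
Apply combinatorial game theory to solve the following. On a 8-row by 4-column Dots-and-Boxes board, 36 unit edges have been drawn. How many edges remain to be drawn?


Grid: 8 x 4 boxes, i.e. 9 rows and 5 columns of dots.
Horizontal edges: (rows + 1) * cols = 9 * 4 = 36
Vertical edges: rows * (cols + 1) = 8 * 5 = 40
Total edges: 36 + 40 = 76
Edges drawn: 36
Remaining: 76 - 36 = 40

40


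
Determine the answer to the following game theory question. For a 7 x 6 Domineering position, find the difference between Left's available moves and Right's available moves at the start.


Board is 7 x 6 (rows x cols).
Left (vertical) placements: (rows-1) * cols = 6 * 6 = 36
Right (horizontal) placements: rows * (cols-1) = 7 * 5 = 35
Advantage = Left - Right = 36 - 35 = 1

1


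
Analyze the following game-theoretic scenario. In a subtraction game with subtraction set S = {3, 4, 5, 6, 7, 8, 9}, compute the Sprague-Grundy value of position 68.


The subtraction set is S = {3, 4, 5, 6, 7, 8, 9}.
G(k) = mex{ G(k - s) : s in S, s <= k }. We compute iteratively: G(0) = 0.
G(1) = mex({}) = 0
G(2) = mex({}) = 0
G(3) = mex({0}) = 1
G(4) = mex({0}) = 1
G(5) = mex({0}) = 1
G(6) = mex({0, 1}) = 2
G(7) = mex({0, 1}) = 2
G(8) = mex({0, 1}) = 2
G(9) = mex({0, 1, 2}) = 3
G(10) = mex({0, 1, 2}) = 3
G(11) = mex({0, 1, 2}) = 3
G(12) = mex({1, 2, 3}) = 0
G(13) = mex({1, 2, 3}) = 0
G(14) = mex({1, 2, 3}) = 0
G(15) = mex({0, 2, 3}) = 1
G(16) = mex({0, 2, 3}) = 1
G(17) = mex({0, 2, 3}) = 1
G(18) = mex({0, 1, 3}) = 2
G(19) = mex({0, 1, 3}) = 2
G(20) = mex({0, 1, 3}) = 2
Observe that G(12)..G(20) = 0, 0, 0, 1, 1, 1, 2, 2, 2 repeats G(0)..G(8) = 0, 0, 0, 1, 1, 1, 2, 2, 2.
For k >= max(S) = 9, G(k) is determined by the previous 9 values G(k-9)..G(k-1); a window of 9 consecutive values has recurred shifted by 12, so by induction G(k + 12) = G(k) for all k >= 0: the sequence is periodic from the start with period 12.
One period: G(0..11) = 0, 0, 0, 1, 1, 1, 2, 2, 2, 3, 3, 3.
68 mod 12 = 8, so G(68) = G(8) = 2.

2


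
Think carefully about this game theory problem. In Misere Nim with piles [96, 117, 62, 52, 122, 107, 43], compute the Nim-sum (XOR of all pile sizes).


We need the XOR (exclusive or) of all pile sizes.
After XOR-ing pile 1 (size 96): 0 XOR 96 = 96
After XOR-ing pile 2 (size 117): 96 XOR 117 = 21
After XOR-ing pile 3 (size 62): 21 XOR 62 = 43
After XOR-ing pile 4 (size 52): 43 XOR 52 = 31
After XOR-ing pile 5 (size 122): 31 XOR 122 = 101
After XOR-ing pile 6 (size 107): 101 XOR 107 = 14
After XOR-ing pile 7 (size 43): 14 XOR 43 = 37
The Nim-value of this position is 37.

37


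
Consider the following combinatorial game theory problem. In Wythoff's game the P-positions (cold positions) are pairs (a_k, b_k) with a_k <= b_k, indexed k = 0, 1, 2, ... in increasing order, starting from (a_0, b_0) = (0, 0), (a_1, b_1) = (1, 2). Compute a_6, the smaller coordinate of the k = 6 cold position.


By Wythoff's theorem, a_k = floor(k * phi) and b_k = floor(k * phi^2) = a_k + k, where phi = (1 + sqrt(5))/2 is the golden ratio.
phi = (1 + sqrt(5))/2 = 1.618034
k = 6
k * phi = 6 * 1.618034 = 9.708204
a_6 = floor(k * phi) = 9

9


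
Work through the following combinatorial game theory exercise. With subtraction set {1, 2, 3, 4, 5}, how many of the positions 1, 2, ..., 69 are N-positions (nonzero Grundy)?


Subtraction set S = {1, 2, 3, 4, 5}, so G(n) = n mod 6.
G(n) = 0 when n is a multiple of 6.
Multiples of 6 in [1, 69]: 11
N-positions (nonzero Grundy) = 69 - 11 = 58

58


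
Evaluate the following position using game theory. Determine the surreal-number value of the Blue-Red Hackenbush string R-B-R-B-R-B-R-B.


Edges (from ground): R-B-R-B-R-B-R-B
By Berlekamp's sign-expansion rule, a Blue-Red Hackenbush stalk has the value of the surreal number whose sign sequence is the edge sequence with B -> + and R -> -.
Sign sequence: -+-+-+-+
Trace the sign expansion in the surreal number tree, starting from 0:
Edge 1: R (sign -) -> bounds (-inf, 0), value = -1
Edge 2: B (sign +) -> bounds (-1, 0), value = -1/2
Edge 3: R (sign -) -> bounds (-1, -1/2), value = -3/4
Edge 4: B (sign +) -> bounds (-3/4, -1/2), value = -5/8
Edge 5: R (sign -) -> bounds (-3/4, -5/8), value = -11/16
Edge 6: B (sign +) -> bounds (-11/16, -5/8), value = -21/32
Edge 7: R (sign -) -> bounds (-11/16, -21/32), value = -43/64
Edge 8: B (sign +) -> bounds (-43/64, -21/32), value = -85/128
Game value = -85/128

-85/128
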